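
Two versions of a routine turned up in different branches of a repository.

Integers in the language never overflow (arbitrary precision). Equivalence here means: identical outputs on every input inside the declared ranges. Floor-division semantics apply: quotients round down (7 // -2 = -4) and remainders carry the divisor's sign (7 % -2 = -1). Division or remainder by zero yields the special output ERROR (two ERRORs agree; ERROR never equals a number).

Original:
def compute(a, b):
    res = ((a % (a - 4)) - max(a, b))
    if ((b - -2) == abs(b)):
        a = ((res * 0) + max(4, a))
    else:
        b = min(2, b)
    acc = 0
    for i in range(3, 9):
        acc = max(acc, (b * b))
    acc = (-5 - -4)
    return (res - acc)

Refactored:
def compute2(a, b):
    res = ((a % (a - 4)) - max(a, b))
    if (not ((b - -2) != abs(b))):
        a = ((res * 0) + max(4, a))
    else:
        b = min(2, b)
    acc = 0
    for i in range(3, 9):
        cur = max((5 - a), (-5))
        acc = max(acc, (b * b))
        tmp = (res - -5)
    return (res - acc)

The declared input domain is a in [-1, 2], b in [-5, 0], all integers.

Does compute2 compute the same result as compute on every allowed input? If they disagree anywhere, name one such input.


Run the pair on a=-1, b=-5.
compute: res=0, then ((b - -2) == abs(b)) is false, then b=-5, then acc=0, then (i=3), then acc=25, then (i=4), then acc=25, then (i=5), then acc=25, then (i=6), then acc=25, then (i=7), then acc=25, then (i=8), then acc=25, then acc=-1, then returns 1
compute2: res=0, then (not ((b - -2) != abs(b))) is false, then b=-5, then acc=0, then (i=3), then cur=6, then acc=25, then tmp=5, then (i=4), then cur=6, then acc=25, then tmp=5, then (i=5), then cur=6, then acc=25, then tmp=5, then (i=6), then cur=6, then acc=25, then tmp=5, then (i=7), then cur=6, then acc=25, then tmp=5, then (i=8), then cur=6, then acc=25, then tmp=5, then returns -25
1 vs -25 — the two versions disagree here.
verdict: not equivalent; witness: a=-1, b=-5


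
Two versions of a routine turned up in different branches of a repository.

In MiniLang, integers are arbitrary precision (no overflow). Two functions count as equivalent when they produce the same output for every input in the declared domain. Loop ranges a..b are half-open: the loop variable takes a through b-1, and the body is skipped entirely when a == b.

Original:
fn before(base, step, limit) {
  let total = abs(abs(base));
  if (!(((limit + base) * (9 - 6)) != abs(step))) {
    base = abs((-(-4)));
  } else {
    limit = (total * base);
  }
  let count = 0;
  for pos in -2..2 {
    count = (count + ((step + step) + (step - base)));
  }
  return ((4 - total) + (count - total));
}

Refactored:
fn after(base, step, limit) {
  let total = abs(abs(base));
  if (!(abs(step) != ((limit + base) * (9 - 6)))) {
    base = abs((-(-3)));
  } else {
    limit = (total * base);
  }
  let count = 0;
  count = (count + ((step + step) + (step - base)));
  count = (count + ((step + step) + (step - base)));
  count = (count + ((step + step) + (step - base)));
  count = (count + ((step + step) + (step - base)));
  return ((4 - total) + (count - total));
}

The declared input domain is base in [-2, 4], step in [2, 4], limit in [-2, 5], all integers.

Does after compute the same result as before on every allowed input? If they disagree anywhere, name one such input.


These are not equivalent — on base=-2, step=3, limit=3 the outputs split (20 vs 24).
before: total becomes 2; next (!(((limit + base) * (9 - 6)) != abs(step))) evaluates to true; next base becomes 4; next count becomes 0; next at pos=-2:; next count becomes 5; next at pos=-1:; next count becomes 10; next at pos=0:; next count becomes 15; next at pos=1:; next count becomes 20; next final value 20
after: total becomes 2; next (!(abs(step) != ((limit + base) * (9 - 6)))) evaluates to true; next base becomes 3; next count becomes 0; next count becomes 6; next count becomes 12; next count becomes 18; next count becomes 24; next final value 24
verdict: not equivalent; witness: base=-2, step=3, limit=3


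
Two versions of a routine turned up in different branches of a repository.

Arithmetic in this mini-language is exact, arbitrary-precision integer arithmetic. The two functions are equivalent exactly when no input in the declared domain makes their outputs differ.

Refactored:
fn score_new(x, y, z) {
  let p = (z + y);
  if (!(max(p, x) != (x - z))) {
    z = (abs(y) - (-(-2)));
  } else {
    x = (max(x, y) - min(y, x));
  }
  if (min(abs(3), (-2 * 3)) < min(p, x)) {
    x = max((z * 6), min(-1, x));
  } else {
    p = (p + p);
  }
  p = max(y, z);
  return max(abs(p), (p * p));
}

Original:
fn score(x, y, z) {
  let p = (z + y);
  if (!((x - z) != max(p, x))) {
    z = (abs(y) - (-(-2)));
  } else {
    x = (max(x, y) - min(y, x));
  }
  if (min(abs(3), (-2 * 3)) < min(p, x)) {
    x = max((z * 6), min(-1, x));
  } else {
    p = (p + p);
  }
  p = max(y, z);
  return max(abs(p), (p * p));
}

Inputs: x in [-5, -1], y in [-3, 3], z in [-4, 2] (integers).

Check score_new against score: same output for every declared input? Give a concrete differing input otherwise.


Differences: same computation, different form — yet all 245 inputs agree.
verdict: equivalent


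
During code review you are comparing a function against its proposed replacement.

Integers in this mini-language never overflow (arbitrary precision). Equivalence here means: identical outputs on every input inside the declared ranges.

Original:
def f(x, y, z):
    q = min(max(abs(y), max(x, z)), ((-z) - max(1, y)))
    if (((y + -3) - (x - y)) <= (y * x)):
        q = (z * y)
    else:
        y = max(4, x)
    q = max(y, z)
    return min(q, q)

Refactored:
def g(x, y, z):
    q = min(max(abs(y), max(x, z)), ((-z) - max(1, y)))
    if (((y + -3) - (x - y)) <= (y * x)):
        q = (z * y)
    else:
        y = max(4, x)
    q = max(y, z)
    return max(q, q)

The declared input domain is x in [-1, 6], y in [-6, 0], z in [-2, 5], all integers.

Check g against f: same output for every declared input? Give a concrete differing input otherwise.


The one real change (`min(q, q)` became `max(q, q)`) has no effect anywhere in the declared ranges.
Spot check at x=4, y=-1, z=2 — f: q := -3 | (((y + -3) - (x - y)) <= (y * x)): true | q := -2 | q := 2 | result 2. g: q := -3 | (((y + -3) - (x - y)) <= (y * x)): true | q := -2 | q := 2 | result 2. Both give 2.
Sweeping the whole domain (448 inputs) finds no disagreement.
verdict: equivalent


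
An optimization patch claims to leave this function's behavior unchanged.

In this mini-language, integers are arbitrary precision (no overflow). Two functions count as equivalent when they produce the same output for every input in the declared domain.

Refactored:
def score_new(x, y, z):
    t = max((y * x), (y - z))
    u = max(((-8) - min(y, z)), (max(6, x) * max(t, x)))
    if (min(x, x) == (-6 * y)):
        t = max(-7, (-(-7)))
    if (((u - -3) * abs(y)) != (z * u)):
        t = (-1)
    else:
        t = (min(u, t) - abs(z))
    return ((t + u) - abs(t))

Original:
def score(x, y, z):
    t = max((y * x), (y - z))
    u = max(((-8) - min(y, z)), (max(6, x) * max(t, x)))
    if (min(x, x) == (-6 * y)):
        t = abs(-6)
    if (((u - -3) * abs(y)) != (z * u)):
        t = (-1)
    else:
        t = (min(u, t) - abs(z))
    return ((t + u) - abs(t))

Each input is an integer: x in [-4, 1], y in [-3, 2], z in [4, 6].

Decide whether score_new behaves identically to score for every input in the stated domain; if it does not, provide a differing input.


The suspicious edit (`-6` became `-7`) never changes the result for any input inside the declared domain.
Tracing x=0, y=-3, z=6: score: t = 0; u = 0; (min(x, x) == (-6 * y)) -> false; (((u - -3) * abs(y)) != (z * u)) -> true; t = -1; return -2 | score_new: t = 0; u = 0; (min(x, x) == (-6 * y)) -> false; (((u - -3) * abs(y)) != (z * u)) -> true; t = -1; return -2 — matching result -2.
Every one of the 108 inputs gives matching results.
verdict: equivalent


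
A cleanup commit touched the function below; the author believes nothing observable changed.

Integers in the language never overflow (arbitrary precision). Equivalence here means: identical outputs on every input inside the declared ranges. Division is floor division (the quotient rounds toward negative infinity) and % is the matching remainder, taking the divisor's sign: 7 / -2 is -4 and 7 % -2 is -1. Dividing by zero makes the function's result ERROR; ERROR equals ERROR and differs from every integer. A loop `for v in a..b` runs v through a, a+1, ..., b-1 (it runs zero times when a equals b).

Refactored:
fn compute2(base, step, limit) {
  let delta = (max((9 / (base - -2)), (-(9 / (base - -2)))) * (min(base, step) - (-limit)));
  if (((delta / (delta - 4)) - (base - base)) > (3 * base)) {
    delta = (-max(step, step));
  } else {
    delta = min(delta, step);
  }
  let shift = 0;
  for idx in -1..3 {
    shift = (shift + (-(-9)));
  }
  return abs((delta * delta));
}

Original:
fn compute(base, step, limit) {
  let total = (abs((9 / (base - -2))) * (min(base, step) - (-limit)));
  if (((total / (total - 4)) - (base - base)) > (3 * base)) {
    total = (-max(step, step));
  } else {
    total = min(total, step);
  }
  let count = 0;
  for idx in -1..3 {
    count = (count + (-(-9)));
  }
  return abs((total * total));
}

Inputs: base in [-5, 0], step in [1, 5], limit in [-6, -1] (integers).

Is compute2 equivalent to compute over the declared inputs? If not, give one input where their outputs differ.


Reading the diff, among the changes: constant usage differs, plus local variable names differ, plus min/max/abs usage differs, plus arithmetic usage differs.
One worked example (base=-2, step=2, limit=-4) — compute: a zero divisor aborts: ERROR; compute2: a zero divisor aborts: ERROR; agreement on ERROR.
Checked all 180 inputs in the declared domain: the outputs agree on every one.
verdict: equivalent


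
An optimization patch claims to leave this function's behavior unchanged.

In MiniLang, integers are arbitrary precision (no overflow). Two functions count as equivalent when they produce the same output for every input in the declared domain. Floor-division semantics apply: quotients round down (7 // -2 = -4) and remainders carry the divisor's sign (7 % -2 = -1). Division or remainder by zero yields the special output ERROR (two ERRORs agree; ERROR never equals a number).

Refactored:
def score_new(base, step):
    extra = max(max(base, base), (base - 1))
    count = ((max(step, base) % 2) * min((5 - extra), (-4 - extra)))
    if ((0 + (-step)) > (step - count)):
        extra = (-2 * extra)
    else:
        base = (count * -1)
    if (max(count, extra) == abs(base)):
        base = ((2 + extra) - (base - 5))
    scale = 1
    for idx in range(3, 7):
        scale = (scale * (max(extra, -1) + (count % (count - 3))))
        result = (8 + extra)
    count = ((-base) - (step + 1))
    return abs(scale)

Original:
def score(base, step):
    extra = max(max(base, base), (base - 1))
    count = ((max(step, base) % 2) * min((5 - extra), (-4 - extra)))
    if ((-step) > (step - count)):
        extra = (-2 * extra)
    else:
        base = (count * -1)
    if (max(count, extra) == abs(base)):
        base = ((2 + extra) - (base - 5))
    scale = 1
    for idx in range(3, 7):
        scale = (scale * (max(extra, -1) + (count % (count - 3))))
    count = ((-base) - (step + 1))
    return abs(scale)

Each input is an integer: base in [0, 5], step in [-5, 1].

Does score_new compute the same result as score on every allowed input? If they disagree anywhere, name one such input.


The two versions differ — the changes include constant usage differs, arithmetic usage differs, local variable names differ, statement counts differ.
As a probe, take base=5, step=0: score runs extra becomes 5; next count becomes -9; next ((-step) > (step - count)) evaluates to false; next base becomes 9; next (max(count, extra) == abs(base)) evaluates to false; next scale becomes 1; next at idx=3:; next scale becomes -4; next at idx=4:; next scale becomes 16; next at idx=5:; next scale becomes -64; next at idx=6:; next scale becomes 256; next count becomes -10; next final value 256; score_new runs extra becomes 5; next count becomes -9; next ((0 + (-step)) > (step - count)) evaluates to false; next base becomes 9; next (max(count, extra) == abs(base)) evaluates to false; next scale becomes 1; next at idx=3:; next scale becomes -4; next result becomes 13; next at idx=4:; next scale becomes 16; next result becomes 13; next at idx=5:; next scale becomes -64; next result becomes 13; next at idx=6:; next scale becomes 256; next result becomes 13; next count becomes -10; next final value 256; both end at 256.
Checked all 42 inputs in the declared domain: the outputs agree on every one.
verdict: equivalent


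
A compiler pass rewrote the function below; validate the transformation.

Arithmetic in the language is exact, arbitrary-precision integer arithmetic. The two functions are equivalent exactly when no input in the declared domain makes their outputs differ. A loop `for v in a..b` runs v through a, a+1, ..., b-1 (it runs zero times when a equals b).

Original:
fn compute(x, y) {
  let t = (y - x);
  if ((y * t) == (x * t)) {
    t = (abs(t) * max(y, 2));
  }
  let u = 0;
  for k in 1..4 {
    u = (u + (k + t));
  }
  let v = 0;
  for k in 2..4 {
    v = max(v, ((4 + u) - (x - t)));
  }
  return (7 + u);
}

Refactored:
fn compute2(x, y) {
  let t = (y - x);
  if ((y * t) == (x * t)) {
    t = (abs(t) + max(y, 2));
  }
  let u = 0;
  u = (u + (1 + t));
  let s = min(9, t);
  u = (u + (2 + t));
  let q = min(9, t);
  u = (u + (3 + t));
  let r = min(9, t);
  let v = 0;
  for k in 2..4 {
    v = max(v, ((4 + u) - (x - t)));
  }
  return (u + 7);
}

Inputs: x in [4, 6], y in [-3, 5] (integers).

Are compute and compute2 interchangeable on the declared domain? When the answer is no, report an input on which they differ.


Evaluate both at x=4, y=4.
compute: t becomes 0; next ((y * t) == (x * t)) evaluates to true; next t becomes 0; next u becomes 0; next at k=1:; next u becomes 1; next at k=2:; next u becomes 3; next at k=3:; next u becomes 6; next v becomes 0; next at k=2:; next v becomes 6; next at k=3:; next v becomes 6; next final value 13
compute2: t becomes 0; next ((y * t) == (x * t)) evaluates to true; next t becomes 4; next u becomes 0; next u becomes 5; next s becomes 4; next u becomes 11; next q becomes 4; next u becomes 18; next r becomes 4; next v becomes 0; next at k=2:; next v becomes 22; next at k=3:; next v becomes 22; next final value 25
13 != 25, so the rewrite changes behavior.
verdict: not equivalent; witness: x=4, y=4


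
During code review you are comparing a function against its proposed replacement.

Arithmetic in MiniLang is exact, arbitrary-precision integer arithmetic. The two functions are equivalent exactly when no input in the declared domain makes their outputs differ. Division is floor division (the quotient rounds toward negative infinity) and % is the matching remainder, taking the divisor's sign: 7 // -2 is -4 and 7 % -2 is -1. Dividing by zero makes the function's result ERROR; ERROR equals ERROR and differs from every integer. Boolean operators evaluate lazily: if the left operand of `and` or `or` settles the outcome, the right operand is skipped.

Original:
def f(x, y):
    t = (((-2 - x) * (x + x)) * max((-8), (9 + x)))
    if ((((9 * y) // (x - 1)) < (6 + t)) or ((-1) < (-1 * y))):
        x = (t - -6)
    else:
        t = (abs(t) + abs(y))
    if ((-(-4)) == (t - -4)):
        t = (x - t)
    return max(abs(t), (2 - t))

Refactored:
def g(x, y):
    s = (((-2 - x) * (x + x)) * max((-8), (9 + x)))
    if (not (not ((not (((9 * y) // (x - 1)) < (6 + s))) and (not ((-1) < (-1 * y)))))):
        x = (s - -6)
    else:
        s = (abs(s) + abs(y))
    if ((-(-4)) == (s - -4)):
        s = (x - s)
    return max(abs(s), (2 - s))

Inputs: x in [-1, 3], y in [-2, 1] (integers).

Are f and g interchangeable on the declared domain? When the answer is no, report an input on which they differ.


These are not equivalent — on x=-1, y=-2 the outputs split (16 vs 18).
f: t=16, then ((((9 * y) // (x - 1)) < (6 + t)) or ((-1) < (-1 * y))) is true, then x=22, then ((-(-4)) == (t - -4)) is false, then returns 16
g: s=16, then (not (not ((not (((9 * y) // (x - 1)) < (6 + s))) and (not ((-1) < (-1 * y)))))) is false, then s=18, then ((-(-4)) == (s - -4)) is false, then returns 18
verdict: not equivalent; witness: x=-1, y=-2


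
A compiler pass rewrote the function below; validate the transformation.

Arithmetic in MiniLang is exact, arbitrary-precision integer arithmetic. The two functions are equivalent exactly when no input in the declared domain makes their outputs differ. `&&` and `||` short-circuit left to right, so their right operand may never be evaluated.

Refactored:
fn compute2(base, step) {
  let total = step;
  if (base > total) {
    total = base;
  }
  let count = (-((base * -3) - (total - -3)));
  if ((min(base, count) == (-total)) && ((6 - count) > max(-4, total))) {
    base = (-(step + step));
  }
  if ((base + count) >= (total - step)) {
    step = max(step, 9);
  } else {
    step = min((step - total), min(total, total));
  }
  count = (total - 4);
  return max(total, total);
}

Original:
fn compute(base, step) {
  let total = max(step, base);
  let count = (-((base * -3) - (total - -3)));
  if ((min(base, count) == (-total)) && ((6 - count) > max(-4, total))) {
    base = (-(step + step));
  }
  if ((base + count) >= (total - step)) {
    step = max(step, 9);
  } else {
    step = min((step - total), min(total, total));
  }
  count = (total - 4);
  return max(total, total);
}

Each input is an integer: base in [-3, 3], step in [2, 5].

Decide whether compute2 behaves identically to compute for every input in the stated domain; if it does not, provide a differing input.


The two versions differ — the changes include branching structure differs; min/max/abs usage differs; statement counts differ; comparison usage differs.
Spot check at base=2, step=3 — compute: total = 3; count = 12; ((min(base, count) == (-total)) && ((6 - count) > max(-4, total))) -> false; ((base + count) >= (total - step)) -> true; step = 9; count = -1; return 3. compute2: total = 3; (base > total) -> false; count = 12; ((min(base, count) == (-total)) && ((6 - count) > max(-4, total))) -> false; ((base + count) >= (total - step)) -> true; step = 9; count = -1; return 3. Both give 3.
Checked all 28 inputs in the declared domain: the outputs agree on every one.
verdict: equivalent


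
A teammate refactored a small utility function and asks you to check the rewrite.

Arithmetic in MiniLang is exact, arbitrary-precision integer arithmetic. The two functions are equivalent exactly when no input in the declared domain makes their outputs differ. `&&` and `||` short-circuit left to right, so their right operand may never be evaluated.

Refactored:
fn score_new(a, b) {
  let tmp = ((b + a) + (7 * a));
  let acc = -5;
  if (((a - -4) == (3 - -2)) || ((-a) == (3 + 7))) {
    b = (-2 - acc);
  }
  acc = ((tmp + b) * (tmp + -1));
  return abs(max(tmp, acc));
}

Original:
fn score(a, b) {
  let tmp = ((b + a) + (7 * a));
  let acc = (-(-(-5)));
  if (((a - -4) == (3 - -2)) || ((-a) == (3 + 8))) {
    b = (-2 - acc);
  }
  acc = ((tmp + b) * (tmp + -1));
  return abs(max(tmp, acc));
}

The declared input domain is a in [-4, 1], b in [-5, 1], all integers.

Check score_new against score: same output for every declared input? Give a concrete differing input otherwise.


Equivalent. The one real change (`8` became `7`) has no effect anywhere in the declared ranges.
Checked all 42 inputs in the declared domain: the outputs agree on every one.
Tracing a=0, b=1: score: tmp := 1 | acc := -5 | (((a - -4) == (3 - -2)) || ((-a) == (3 + 8))): false | acc := 0 | result 1 | score_new: tmp := 1 | acc := -5 | (((a - -4) == (3 - -2)) || ((-a) == (3 + 7))): false | acc := 0 | result 1 — matching result 1.
verdict: equivalent


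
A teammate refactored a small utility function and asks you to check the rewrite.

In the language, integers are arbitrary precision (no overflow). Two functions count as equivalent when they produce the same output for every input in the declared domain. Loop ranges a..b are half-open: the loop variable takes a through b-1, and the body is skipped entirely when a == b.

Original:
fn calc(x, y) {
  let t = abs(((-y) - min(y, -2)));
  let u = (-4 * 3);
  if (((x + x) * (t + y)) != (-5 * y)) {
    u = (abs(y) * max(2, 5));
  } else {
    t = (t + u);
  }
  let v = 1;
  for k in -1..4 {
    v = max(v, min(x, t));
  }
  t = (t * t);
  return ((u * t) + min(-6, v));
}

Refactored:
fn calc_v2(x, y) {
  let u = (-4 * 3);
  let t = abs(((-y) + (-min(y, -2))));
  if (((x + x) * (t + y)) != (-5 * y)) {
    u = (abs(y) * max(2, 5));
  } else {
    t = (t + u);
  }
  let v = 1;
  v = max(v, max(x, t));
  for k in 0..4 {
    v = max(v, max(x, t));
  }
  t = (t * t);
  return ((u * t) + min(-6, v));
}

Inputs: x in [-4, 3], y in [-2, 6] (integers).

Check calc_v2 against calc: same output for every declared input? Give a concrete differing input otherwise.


Equivalent. Although `min(x, t)` became `max(x, t)`, no input in the stated domain can expose it.
An exhaustive pass over the 72 declared inputs shows identical outputs.
Spot check at x=-2, y=1 — calc: t becomes 1; next u becomes -12; next (((x + x) * (t + y)) != (-5 * y)) evaluates to true; next u becomes 5; next v becomes 1; next at k=-1:; next v becomes 1; next at k=0:; next v becomes 1; next at k=1:; next v becomes 1; next at k=2:; next v becomes 1; next at k=3:; next v becomes 1; next t becomes 1; next final value -1. calc_v2: u becomes -12; next t becomes 1; next (((x + x) * (t + y)) != (-5 * y)) evaluates to true; next u becomes 5; next v becomes 1; next v becomes 1; next at k=0:; next v becomes 1; next at k=1:; next v becomes 1; next at k=2:; next v becomes 1; next at k=3:; next v becomes 1; next t becomes 1; next final value -1. Both give -1.
verdict: equivalent


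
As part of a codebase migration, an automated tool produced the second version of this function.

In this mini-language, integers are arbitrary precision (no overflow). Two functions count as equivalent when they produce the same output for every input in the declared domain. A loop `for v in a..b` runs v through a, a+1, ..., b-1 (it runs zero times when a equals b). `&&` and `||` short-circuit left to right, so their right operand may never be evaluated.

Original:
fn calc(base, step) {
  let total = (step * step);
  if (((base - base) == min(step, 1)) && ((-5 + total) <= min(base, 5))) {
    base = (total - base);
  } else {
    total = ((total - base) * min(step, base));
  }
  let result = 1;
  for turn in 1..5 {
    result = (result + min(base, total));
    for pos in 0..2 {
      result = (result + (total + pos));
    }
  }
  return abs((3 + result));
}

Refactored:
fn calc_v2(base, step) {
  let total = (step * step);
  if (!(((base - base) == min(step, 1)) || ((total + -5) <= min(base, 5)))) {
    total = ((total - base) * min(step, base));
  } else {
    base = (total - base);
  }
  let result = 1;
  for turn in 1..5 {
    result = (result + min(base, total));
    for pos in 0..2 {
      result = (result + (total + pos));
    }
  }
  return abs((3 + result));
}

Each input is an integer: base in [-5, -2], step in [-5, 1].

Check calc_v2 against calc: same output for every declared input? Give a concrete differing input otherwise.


These are not equivalent — on base=-4, step=-1 the outputs split (232 vs 20).
calc: total := 1 | (((base - base) == min(step, 1)) && ((-5 + total) <= min(base, 5))): false | total := -20 | result := 1 | iter turn=1: | result := -19 | iter pos=0: | result := -39 | iter pos=1: | result := -58 | iter turn=2: | result := -78 | iter pos=0: | result := -98 | iter pos=1: | result := -117 | iter turn=3: | result := -137 | iter pos=0: | result := -157 | iter pos=1: | result := -176 | iter turn=4: | result := -196 | iter pos=0: | result := -216 | iter pos=1: | result := -235 | result 232
calc_v2: total := 1 | (!(((base - base) == min(step, 1)) || ((total + -5) <= min(base, 5)))): false | base := 5 | result := 1 | iter turn=1: | result := 2 | iter pos=0: | result := 3 | iter pos=1: | result := 5 | iter turn=2: | result := 6 | iter pos=0: | result := 7 | iter pos=1: | result := 9 | iter turn=3: | result := 10 | iter pos=0: | result := 11 | iter pos=1: | result := 13 | iter turn=4: | result := 14 | iter pos=0: | result := 15 | iter pos=1: | result := 17 | result 20
verdict: not equivalent; witness: base=-4, step=-1


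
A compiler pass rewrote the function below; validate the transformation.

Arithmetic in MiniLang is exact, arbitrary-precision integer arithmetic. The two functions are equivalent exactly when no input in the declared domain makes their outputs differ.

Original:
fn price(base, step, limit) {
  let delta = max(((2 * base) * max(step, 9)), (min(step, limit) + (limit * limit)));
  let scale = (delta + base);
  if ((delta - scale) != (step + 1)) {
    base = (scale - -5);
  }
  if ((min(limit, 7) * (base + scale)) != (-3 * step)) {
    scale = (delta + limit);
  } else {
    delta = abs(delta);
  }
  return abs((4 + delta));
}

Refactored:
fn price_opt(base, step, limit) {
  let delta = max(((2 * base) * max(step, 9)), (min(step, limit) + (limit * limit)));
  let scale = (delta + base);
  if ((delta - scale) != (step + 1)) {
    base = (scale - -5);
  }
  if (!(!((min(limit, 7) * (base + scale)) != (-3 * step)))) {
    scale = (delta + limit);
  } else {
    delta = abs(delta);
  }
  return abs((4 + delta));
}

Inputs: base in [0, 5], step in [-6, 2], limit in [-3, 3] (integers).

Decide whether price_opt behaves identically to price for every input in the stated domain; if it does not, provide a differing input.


Behavior is preserved: although boolean connective usage differs, the outputs never diverge.
As a probe, take base=4, step=1, limit=-2: price runs delta=72, then scale=76, then ((delta - scale) != (step + 1)) is true, then base=81, then ((min(limit, 7) * (base + scale)) != (-3 * step)) is true, then scale=70, then returns 76; price_opt runs delta=72, then scale=76, then ((delta - scale) != (step + 1)) is true, then base=81, then (!(!((min(limit, 7) * (base + scale)) != (-3 * step)))) is true, then scale=70, then returns 76; both end at 76.
Sweeping the whole domain (378 inputs) finds no disagreement.
verdict: equivalent


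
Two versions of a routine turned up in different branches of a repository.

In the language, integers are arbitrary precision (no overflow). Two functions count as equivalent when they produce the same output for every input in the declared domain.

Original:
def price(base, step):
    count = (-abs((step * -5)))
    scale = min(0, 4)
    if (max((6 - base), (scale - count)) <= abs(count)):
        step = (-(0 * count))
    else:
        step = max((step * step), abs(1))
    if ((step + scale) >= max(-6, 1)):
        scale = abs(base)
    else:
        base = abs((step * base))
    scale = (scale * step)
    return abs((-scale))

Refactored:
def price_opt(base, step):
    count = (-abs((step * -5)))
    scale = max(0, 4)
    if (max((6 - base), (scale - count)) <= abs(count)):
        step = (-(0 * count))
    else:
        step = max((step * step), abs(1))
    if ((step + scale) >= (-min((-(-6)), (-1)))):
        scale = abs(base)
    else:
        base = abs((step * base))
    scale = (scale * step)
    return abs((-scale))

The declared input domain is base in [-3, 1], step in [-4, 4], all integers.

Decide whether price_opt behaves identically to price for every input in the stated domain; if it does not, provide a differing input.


These are not equivalent — on base=-3, step=-4 the outputs split (0 vs 48).
price: count=-20, then scale=0, then (max((6 - base), (scale - count)) <= abs(count)) is true, then step=0, then ((step + scale) >= max(-6, 1)) is false, then base=0, then scale=0, then returns 0
price_opt: count=-20, then scale=4, then (max((6 - base), (scale - count)) <= abs(count)) is false, then step=16, then ((step + scale) >= (-min((-(-6)), (-1)))) is true, then scale=3, then scale=48, then returns 48
verdict: not equivalent; witness: base=-3, step=-4


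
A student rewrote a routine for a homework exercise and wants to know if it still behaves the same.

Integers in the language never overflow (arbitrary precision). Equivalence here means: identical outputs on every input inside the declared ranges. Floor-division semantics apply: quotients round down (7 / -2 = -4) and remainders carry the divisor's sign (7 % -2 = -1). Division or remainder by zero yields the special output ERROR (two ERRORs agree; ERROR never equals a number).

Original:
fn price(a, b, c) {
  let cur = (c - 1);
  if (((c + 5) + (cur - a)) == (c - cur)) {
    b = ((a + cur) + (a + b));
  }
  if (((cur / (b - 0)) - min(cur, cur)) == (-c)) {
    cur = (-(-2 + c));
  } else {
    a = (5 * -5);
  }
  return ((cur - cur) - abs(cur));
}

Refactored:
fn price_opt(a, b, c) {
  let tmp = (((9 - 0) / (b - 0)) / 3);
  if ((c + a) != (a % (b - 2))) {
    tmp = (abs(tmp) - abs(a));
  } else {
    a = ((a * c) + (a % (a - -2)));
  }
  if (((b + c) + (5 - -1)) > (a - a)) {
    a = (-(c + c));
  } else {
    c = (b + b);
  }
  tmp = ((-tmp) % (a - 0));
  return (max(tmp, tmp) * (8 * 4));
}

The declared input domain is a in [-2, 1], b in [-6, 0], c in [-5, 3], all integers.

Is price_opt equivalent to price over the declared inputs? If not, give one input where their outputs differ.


Not equivalent: a=-2, b=-6, c=-5 separates them (-6 vs -32).
price: cur becomes -6; next (((c + 5) + (cur - a)) == (c - cur)) evaluates to false; next (((cur / (b - 0)) - min(cur, cur)) == (-c)) evaluates to false; next a becomes -25; next final value -6
price_opt: tmp becomes -1; next ((c + a) != (a % (b - 2))) evaluates to true; next tmp becomes -1; next (((b + c) + (5 - -1)) > (a - a)) evaluates to false; next c becomes -12; next tmp becomes -1; next final value -32
verdict: not equivalent; witness: a=-2, b=-6, c=-5


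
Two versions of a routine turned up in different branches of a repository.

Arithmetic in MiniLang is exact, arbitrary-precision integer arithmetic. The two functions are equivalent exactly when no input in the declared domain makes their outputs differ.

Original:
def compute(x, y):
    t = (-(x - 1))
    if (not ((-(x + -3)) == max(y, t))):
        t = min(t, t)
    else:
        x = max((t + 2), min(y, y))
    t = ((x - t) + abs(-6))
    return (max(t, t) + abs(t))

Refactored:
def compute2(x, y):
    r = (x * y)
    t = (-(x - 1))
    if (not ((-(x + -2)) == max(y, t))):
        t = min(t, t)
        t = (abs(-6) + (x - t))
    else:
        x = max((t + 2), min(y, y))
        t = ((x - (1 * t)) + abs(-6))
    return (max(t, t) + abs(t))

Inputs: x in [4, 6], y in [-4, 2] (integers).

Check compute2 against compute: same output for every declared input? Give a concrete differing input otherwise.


At x=4, y=-2: compute gives 26, compute2 gives 16.
verdict: not equivalent; witness: x=4, y=-2


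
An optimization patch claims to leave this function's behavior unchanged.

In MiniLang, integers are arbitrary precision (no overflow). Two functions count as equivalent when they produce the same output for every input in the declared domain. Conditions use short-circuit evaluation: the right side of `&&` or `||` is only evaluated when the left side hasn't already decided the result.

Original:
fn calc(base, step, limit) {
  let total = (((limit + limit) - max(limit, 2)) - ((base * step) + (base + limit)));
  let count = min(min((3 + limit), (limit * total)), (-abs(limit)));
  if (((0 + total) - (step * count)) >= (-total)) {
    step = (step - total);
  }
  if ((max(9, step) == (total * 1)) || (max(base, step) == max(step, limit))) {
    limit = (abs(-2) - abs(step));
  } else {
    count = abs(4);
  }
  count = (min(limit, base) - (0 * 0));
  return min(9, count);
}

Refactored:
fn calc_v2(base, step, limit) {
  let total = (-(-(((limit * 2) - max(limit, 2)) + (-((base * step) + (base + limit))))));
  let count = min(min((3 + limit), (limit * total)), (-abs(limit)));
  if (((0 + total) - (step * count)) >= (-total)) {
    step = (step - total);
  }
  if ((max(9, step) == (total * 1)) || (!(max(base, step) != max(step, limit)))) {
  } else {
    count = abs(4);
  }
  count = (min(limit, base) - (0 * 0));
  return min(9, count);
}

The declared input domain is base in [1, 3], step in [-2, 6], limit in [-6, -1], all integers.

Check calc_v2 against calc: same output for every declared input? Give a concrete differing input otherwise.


Take base=1, step=1, limit=-6.
calc: total = -10; count = -6; (((0 + total) - (step * count)) >= (-total)) -> false; ((max(9, step) == (total * 1)) || (max(base, step) == max(step, limit))) -> true; limit = 1; count = 1; return 1
calc_v2: total = -10; count = -6; (((0 + total) - (step * count)) >= (-total)) -> false; ((max(9, step) == (total * 1)) || (!(max(base, step) != max(step, limit)))) -> true; count = -6; return -6
1 against -6: the behavior changed.
verdict: not equivalent; witness: base=1, step=1, limit=-6


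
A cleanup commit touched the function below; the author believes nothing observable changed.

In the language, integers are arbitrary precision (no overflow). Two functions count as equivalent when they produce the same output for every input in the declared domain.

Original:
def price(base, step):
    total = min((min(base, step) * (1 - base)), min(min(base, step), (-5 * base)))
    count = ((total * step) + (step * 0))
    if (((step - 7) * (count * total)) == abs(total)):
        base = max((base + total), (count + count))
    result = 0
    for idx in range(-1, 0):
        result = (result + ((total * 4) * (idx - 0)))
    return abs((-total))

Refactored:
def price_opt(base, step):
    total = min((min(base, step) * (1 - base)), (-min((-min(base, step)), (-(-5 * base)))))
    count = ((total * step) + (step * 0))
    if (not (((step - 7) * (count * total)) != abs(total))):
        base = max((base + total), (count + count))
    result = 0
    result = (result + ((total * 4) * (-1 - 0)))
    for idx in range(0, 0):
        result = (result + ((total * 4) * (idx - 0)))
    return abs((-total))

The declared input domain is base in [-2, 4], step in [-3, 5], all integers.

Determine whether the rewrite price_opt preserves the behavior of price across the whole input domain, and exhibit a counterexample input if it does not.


Consider the input base=1, step=-3.
price: total := -5 | count := 15 | (((step - 7) * (count * total)) == abs(total)): false | result := 0 | iter idx=-1: | result := 20 | result 5
price_opt: total := -3 | count := 9 | (not (((step - 7) * (count * total)) != abs(total))): false | result := 0 | result := 12 | loop over idx: empty range | result 3
5 vs 3 — the two versions disagree here.
verdict: not equivalent; witness: base=1, step=-3


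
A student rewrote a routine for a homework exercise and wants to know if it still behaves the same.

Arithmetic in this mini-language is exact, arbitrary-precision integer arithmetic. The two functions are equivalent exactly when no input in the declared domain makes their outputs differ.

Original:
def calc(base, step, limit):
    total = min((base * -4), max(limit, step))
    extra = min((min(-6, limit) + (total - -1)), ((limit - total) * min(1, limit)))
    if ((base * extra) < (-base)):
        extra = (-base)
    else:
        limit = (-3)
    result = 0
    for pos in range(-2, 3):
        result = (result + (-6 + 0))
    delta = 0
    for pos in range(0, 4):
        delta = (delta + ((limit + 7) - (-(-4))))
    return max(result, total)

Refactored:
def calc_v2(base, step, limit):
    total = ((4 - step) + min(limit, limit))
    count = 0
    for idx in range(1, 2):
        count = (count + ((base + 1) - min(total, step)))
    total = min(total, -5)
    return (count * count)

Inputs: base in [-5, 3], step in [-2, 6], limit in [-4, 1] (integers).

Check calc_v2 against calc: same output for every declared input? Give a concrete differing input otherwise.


Evaluate both at base=-5, step=-2, limit=-4.
calc: total=-2, then extra=-7, then ((base * extra) < (-base)) is false, then limit=-3, then result=0, then (pos=-2), then result=-6, then (pos=-1), then result=-12, then (pos=0), then result=-18, then (pos=1), then result=-24, then (pos=2), then result=-30, then delta=0, then (pos=0), then delta=0, then (pos=1), then delta=0, then (pos=2), then delta=0, then (pos=3), then delta=0, then returns -2
calc_v2: total=2, then count=0, then (idx=1), then count=-2, then total=-5, then returns 4
-2 vs 4 — the two versions disagree here.
verdict: not equivalent; witness: base=-5, step=-2, limit=-4


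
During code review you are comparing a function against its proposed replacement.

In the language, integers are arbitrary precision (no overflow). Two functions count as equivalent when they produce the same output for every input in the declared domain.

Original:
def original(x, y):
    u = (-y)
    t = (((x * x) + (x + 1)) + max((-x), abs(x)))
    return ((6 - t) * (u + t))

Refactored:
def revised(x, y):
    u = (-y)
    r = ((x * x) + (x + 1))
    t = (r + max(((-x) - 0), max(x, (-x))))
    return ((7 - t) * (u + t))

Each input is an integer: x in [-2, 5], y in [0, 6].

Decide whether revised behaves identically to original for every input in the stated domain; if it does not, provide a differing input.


Run the pair on x=-2, y=0.
original: u=0, then t=5, then returns 5
revised: u=0, then r=3, then t=5, then returns 10
5 and 10 differ, so these are not the same function on this domain.
verdict: not equivalent; witness: x=-2, y=0


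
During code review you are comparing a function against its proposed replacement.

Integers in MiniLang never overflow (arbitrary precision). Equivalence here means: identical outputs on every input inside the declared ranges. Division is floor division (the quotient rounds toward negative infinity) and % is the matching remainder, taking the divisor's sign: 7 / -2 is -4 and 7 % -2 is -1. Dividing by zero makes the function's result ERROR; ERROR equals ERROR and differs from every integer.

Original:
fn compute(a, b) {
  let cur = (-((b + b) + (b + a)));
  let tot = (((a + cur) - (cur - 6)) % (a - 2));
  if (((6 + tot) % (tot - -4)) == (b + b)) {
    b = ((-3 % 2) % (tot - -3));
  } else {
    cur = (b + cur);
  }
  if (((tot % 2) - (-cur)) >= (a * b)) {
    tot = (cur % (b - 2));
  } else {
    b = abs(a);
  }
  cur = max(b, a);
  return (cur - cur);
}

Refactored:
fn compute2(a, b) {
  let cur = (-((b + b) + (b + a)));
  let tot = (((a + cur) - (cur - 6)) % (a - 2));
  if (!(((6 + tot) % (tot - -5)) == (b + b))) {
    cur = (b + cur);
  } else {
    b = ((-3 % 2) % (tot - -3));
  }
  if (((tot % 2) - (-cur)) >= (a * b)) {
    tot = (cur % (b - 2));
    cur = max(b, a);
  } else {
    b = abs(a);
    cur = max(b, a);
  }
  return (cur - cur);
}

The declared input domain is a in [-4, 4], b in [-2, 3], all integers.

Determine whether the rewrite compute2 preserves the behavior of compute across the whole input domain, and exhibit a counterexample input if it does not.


The rewrite breaks on a=-4, b=-2, where the results are ERROR and 0.
compute: cur := 10 | tot := -4 | divide-by-zero, output ERROR
compute2: cur := 10 | tot := -4 | (!(((6 + tot) % (tot - -5)) == (b + b))): true | cur := 8 | (((tot % 2) - (-cur)) >= (a * b)): true | tot := 0 | cur := -2 | result 0
verdict: not equivalent; witness: a=-4, b=-2


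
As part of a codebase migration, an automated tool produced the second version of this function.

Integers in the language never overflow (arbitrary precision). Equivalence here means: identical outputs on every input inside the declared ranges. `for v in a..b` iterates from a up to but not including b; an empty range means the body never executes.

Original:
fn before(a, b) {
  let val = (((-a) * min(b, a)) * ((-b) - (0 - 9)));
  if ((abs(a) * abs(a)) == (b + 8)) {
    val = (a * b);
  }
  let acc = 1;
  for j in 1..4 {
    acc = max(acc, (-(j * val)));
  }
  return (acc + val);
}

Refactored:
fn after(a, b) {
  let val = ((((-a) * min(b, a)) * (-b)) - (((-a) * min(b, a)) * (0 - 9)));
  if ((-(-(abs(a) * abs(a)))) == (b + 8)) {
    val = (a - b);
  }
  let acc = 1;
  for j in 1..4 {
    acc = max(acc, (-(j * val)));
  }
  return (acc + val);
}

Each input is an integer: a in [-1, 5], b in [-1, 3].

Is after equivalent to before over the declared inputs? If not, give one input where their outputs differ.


Consider the input a=3, b=1.
before: val := -24 | ((abs(a) * abs(a)) == (b + 8)): true | val := 3 | acc := 1 | iter j=1: | acc := 1 | iter j=2: | acc := 1 | iter j=3: | acc := 1 | result 4
after: val := -24 | ((-(-(abs(a) * abs(a)))) == (b + 8)): true | val := 2 | acc := 1 | iter j=1: | acc := 1 | iter j=2: | acc := 1 | iter j=3: | acc := 1 | result 3
4 and 3 differ, so these are not the same function on this domain.
verdict: not equivalent; witness: a=3, b=1
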